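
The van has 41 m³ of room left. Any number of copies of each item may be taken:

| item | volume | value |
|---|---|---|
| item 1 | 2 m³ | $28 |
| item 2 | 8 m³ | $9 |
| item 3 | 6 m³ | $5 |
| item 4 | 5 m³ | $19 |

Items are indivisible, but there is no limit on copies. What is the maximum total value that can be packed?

Best value-per-unit is item 1 at 28/2, and filling with it alone uses volume 20×2=40. No mix of the others beats 20×28 = 560.

$560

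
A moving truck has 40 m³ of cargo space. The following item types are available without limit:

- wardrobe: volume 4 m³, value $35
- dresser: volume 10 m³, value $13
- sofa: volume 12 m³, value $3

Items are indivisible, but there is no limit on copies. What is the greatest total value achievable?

Best value-per-unit is wardrobe at 35/4, and filling with it alone uses volume 10×4=40. No mix of the others beats 10×35 = 350.

$350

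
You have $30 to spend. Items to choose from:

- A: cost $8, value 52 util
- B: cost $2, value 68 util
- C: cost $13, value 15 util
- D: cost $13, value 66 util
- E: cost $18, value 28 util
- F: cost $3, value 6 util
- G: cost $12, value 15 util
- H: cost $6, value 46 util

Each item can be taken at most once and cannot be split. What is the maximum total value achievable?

Check high-value combinations within $30:
- A+B+D+H: cost 8+2+13+6=29, value 52+68+66+46=232
- A+B+D+F: cost 8+2+13+3=26, value 52+68+66+6=192
- A+B+D: cost 8+2+13=23, value 52+68+66=186
- B+D+F+H: cost 2+13+3+6=24, value 68+66+6+46=186
Best: 232 util.

232 util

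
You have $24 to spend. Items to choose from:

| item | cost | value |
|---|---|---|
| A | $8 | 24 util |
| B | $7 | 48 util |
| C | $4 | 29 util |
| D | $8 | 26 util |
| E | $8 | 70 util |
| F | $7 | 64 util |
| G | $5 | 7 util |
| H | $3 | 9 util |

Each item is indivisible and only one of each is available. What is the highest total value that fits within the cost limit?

182 util

Check high-value combinations within $24:
- B+E+F: cost 7+8+7=22, value 48+70+64=182
- C+E+F+H: cost 4+8+7+3=22, value 29+70+64+9=172
- C+E+F+G: cost 4+8+7+5=24, value 29+70+64+7=170
- C+E+F: cost 4+8+7=19, value 29+70+64=163
- D+E+F: cost 8+8+7=23, value 26+70+64=160
Best: 182 util.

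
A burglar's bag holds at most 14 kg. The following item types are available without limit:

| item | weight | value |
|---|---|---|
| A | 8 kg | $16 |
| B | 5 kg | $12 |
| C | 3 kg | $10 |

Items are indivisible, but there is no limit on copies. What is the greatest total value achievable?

Best value-per-unit is C at 10/3; filling with it alone gives 4×10 = 40.
Optimal mix: 1×B + 3×C → weight 14, value 42.

$42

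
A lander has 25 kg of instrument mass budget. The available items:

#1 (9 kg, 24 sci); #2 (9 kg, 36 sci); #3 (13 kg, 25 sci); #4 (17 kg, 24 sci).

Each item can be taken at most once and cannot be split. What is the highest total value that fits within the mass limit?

This is a 0/1 knapsack; check combinations near the capacity.
- #2+#3: mass 9+13=22, value 36+25=61
- #1+#2: mass 9+9=18, value 24+36=60
- #1+#3: mass 9+13=22, value 24+25=49
Best: 61 sci.

61 sci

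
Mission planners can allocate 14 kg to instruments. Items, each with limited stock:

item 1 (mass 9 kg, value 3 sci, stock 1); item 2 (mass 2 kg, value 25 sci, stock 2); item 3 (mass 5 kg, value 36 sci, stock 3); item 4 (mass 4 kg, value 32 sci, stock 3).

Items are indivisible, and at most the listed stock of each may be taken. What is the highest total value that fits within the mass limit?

122 sci

Best selections within mass 14 and stock limits:
- 2×item 2 + 2×item 3: mass 14, value 122
- 1×item 2 + 3×item 4: mass 14, value 121
Best: 122 sci.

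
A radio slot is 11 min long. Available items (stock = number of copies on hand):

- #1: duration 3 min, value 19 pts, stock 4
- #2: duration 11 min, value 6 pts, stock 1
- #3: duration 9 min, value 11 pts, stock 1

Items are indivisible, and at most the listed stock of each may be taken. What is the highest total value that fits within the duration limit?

Best selections within duration 11 and stock limits:
- 3×#1: duration 9, value 57
- 2×#1: duration 6, value 38
Best: 57 pts.

57 pts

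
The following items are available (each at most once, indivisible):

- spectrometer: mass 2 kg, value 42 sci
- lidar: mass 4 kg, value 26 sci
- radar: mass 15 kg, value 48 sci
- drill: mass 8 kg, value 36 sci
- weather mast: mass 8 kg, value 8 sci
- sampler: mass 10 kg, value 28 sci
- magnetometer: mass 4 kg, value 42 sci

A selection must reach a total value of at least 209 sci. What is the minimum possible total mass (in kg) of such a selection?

Subsets with value ≥ 209, sorted by total mass:
- spectrometer+lidar+radar+drill+sampler+magnetometer: mass 43, value 222
- spectrometer+lidar+radar+drill+weather mast+sampler+magnetometer: mass 51, value 230
Minimum mass: 43 kg.

43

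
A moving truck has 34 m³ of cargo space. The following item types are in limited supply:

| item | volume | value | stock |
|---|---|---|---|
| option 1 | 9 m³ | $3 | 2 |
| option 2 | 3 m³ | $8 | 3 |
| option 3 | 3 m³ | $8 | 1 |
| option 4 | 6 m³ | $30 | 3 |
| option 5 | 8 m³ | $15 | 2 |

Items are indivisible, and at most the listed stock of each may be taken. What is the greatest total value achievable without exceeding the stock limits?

$122

Top feasible selections:
- 3×option 2 + 1×option 3 + 3×option 4: volume 30, value 122
- 1×option 2 + 1×option 3 + 3×option 4 + 1×option 5: volume 32, value 121
- 2×option 2 + 3×option 4 + 1×option 5: volume 32, value 121
Best: $122.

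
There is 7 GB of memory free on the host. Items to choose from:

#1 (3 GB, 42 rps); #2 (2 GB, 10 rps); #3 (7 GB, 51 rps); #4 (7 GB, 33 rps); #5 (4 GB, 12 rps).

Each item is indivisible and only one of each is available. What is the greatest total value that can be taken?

Check high-value combinations within 7 GB:
- #1+#5: memory 3+4=7, value 42+12=54
- #1+#2: memory 3+2=5, value 42+10=52
- #3: memory 7, value 51
- #1: memory 3, value 42
Best: 54 rps.

54 rps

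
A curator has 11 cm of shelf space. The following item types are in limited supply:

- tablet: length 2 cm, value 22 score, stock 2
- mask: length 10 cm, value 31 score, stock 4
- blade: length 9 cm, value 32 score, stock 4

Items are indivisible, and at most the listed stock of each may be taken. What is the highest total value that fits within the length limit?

54 score

Best selections within length 11 and stock limits:
- 1×tablet + 1×blade: length 11, value 54
- 2×tablet: length 4, value 44
- 1×blade: length 9, value 32
- 1×mask: length 10, value 31
Best: 54 score.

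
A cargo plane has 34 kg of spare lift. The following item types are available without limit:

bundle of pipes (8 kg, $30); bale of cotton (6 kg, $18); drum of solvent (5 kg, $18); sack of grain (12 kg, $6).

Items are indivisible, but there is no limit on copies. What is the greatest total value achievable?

$126

Best value-per-unit is bundle of pipes at 30/8; filling with it alone gives 4×30 = 120.
Optimal mix: 3×bundle of pipes + 2×drum of solvent → weight 34, value 126.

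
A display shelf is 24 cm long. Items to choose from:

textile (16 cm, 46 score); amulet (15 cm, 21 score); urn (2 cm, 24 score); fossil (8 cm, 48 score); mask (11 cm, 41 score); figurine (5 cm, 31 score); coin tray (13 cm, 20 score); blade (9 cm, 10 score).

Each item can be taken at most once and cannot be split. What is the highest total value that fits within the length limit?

This is a 0/1 knapsack; check combinations near the capacity.
- fossil+mask+figurine: length 8+11+5=24, value 48+41+31=120
- urn+fossil+mask: length 2+8+11=21, value 24+48+41=113
- urn+fossil+figurine+blade: length 2+8+5+9=24, value 24+48+31+10=113
Best: 120 score.

120 score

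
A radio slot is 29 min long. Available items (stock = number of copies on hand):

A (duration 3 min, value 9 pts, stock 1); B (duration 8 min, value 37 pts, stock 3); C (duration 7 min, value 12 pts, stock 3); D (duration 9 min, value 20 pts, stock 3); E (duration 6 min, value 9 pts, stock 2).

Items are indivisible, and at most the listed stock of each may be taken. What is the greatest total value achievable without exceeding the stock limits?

Best selections within duration 29 and stock limits:
- 1×A + 3×B: duration 27, value 120
- 3×B: duration 24, value 111
- 1×A + 2×B + 1×D: duration 28, value 103
- 1×A + 2×B + 1×C: duration 26, value 95
Best: 120 pts.

120 pts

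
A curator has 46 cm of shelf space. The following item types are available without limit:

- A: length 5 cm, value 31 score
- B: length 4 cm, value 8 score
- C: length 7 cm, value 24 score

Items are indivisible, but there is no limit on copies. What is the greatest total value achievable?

Best value-per-unit is A at 31/5, and filling with it alone uses length 9×5=45. No mix of the others beats 9×31 = 279.

279 score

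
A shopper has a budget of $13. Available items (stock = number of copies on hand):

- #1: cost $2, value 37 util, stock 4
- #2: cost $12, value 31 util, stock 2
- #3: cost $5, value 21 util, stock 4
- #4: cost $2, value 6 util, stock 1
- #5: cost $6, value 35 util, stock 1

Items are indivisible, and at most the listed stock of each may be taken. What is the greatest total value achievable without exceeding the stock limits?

Top feasible selections:
- 4×#1 + 1×#3: cost 13, value 169
- 4×#1 + 1×#4: cost 10, value 154
- 4×#1: cost 8, value 148
Best: 169 util.

169 util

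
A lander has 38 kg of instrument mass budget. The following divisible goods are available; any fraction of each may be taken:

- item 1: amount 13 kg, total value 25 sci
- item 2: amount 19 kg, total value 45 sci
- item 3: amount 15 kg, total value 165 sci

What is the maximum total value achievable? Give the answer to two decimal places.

217.69

Take in order of value per unit:
- item 3 (165/15 per unit): all 15 → value 165, running total 165.00
- item 2 (45/19 per unit): all 19 → value 45, running total 210.00
- item 1 (25/13 per unit): 4 of 13 → value 4×25/13 = 7.6923, running total 217.69
Total 217.69.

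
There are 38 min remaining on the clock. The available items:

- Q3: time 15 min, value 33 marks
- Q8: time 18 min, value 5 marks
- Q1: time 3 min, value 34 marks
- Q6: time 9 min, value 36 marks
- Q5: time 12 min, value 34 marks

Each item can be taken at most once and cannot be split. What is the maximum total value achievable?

Check high-value combinations within 38 min:
- Q1+Q6+Q5: time 3+9+12=24, value 34+36+34=104
- Q3+Q1+Q6: time 15+3+9=27, value 33+34+36=103
- Q3+Q6+Q5: time 15+9+12=36, value 33+36+34=103
Best: 104 marks.

104 marks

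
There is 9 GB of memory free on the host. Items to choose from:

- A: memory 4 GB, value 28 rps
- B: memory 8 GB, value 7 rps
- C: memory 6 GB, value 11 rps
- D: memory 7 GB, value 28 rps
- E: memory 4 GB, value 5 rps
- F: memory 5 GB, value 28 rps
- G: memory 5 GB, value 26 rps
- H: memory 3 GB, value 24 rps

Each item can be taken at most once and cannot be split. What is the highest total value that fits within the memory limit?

This is a 0/1 knapsack; check combinations near the capacity.
- A+F: memory 4+5=9, value 28+28=56
- A+G: memory 4+5=9, value 28+26=54
- A+H: memory 4+3=7, value 28+24=52
- F+H: memory 5+3=8, value 28+24=52
- G+H: memory 5+3=8, value 26+24=50
Best: 56 rps.

56 rps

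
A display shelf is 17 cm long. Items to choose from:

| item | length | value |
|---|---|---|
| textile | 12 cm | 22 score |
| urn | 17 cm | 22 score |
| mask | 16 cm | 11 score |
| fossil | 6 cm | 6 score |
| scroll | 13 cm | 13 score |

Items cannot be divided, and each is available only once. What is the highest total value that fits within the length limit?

22 score

Check high-value combinations within 17 cm:
- textile: length 12, value 22
- urn: length 17, value 22
- scroll: length 13, value 13
- mask: length 16, value 11
Best: 22 score.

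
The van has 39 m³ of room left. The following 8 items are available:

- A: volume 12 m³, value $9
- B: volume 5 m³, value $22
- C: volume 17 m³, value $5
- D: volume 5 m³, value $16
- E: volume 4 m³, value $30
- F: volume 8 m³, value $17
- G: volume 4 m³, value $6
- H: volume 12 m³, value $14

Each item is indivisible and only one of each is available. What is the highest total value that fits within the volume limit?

Check high-value combinations within 39 m³:
- B+D+E+F+G+H: volume 5+5+4+8+4+12=38, value 22+16+30+17+6+14=105
- A+B+D+E+F+G: volume 12+5+5+4+8+4=38, value 9+22+16+30+17+6=100
- B+D+E+F+H: volume 5+5+4+8+12=34, value 22+16+30+17+14=99
- A+B+D+E+F: volume 12+5+5+4+8=34, value 9+22+16+30+17=94
- B+D+E+F+G: volume 5+5+4+8+4=26, value 22+16+30+17+6=91
Best: $105.

$105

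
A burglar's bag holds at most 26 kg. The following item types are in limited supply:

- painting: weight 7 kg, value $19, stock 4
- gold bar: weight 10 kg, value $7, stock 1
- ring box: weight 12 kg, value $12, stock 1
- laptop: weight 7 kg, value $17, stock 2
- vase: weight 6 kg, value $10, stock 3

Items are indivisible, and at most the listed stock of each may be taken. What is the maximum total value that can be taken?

$58

Top feasible selections:
- 2×painting + 2×vase: weight 26, value 58
- 3×painting: weight 21, value 57
Best: $58.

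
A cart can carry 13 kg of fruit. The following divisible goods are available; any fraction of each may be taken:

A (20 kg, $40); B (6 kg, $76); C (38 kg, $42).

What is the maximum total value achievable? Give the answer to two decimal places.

Take in order of value per unit:
- B (76/6 per unit): all 6 → value 76, running total 76.00
- A (40/20 per unit): 7 of 20 → value 7×40/20 = 14.0000, running total 90.00
Total 90.00.

90.00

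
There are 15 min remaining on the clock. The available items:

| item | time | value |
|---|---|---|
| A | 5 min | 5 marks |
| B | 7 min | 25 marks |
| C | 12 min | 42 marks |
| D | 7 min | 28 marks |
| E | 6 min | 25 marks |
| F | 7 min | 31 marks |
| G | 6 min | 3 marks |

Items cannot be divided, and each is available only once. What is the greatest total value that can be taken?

This is a 0/1 knapsack; check combinations near the capacity.
- D+F: time 7+7=14, value 28+31=59
- E+F: time 6+7=13, value 25+31=56
- B+F: time 7+7=14, value 25+31=56
Best: 59 marks.

59 marks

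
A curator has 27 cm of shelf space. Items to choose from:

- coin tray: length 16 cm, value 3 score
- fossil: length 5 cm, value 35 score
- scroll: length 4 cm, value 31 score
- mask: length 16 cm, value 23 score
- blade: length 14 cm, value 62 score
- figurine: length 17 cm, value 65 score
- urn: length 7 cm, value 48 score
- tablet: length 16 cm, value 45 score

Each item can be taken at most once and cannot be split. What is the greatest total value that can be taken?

This is a 0/1 knapsack; check combinations near the capacity.
- fossil+blade+urn: length 5+14+7=26, value 35+62+48=145
- scroll+blade+urn: length 4+14+7=25, value 31+62+48=141
- fossil+scroll+figurine: length 5+4+17=26, value 35+31+65=131
Best: 145 score.

145 score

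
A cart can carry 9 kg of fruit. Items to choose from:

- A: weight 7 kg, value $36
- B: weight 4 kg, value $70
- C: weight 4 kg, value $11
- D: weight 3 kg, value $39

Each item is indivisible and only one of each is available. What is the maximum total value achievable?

Check high-value combinations within 9 kg:
- B+D: weight 4+3=7, value 70+39=109
- B+C: weight 4+4=8, value 70+11=81
- B: weight 4, value 70
Best: $109.

$109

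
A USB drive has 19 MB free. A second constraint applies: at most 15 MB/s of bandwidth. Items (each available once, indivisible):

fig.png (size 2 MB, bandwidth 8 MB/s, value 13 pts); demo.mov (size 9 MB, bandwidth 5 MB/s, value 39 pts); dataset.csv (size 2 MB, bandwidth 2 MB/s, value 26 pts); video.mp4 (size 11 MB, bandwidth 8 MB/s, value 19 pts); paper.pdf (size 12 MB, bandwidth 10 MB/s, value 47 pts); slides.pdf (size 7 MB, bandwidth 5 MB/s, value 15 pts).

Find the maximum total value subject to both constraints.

80 pts

Feasible sets respecting both limits:
- demo.mov+dataset.csv+slides.pdf: size 18, bandwidth 12, value 80
- fig.png+demo.mov+dataset.csv: size 13, bandwidth 15, value 78
- dataset.csv+paper.pdf: size 14, bandwidth 12, value 73
Best: 80 pts.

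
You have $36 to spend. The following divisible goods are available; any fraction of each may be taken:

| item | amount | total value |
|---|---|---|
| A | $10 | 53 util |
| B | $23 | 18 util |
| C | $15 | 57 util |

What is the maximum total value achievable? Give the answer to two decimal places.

118.61

Take in order of value per unit:
- A (53/10 per unit): all 10 → value 53, running total 53.00
- C (57/15 per unit): all 15 → value 57, running total 110.00
- B (18/23 per unit): 11 of 23 → value 11×18/23 = 8.6087, running total 118.61
Total 118.61.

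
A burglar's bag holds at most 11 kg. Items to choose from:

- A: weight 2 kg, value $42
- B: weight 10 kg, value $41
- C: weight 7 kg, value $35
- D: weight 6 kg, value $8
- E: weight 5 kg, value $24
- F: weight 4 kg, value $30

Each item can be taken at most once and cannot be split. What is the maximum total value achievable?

Check high-value combinations within 11 kg:
- A+E+F: weight 2+5+4=11, value 42+24+30=96
- A+C: weight 2+7=9, value 42+35=77
- A+F: weight 2+4=6, value 42+30=72
- A+E: weight 2+5=7, value 42+24=66
Best: $96.

$96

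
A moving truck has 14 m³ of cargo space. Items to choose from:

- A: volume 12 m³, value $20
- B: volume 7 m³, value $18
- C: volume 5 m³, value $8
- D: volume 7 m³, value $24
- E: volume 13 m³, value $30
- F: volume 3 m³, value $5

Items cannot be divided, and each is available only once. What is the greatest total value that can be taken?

$42

This is a 0/1 knapsack; check combinations near the capacity.
- B+D: volume 7+7=14, value 18+24=42
- C+D: volume 5+7=12, value 8+24=32
- E: volume 13, value 30
- D+F: volume 7+3=10, value 24+5=29
Best: $42.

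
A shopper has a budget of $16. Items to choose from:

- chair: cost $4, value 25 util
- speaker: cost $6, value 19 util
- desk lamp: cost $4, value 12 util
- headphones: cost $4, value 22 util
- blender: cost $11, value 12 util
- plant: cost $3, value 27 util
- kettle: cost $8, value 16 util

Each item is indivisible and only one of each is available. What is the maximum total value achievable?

86 util

Check high-value combinations within $16:
- chair+desk lamp+headphones+plant: cost 4+4+4+3=15, value 25+12+22+27=86
- chair+headphones+plant: cost 4+4+3=11, value 25+22+27=74
- chair+speaker+plant: cost 4+6+3=13, value 25+19+27=71
Best: 86 util.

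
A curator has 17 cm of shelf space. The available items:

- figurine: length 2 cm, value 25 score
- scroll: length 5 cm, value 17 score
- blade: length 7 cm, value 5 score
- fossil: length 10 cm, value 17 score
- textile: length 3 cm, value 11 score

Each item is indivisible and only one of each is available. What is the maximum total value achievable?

Check high-value combinations within 17 cm:
- figurine+scroll+fossil: length 2+5+10=17, value 25+17+17=59
- figurine+scroll+blade+textile: length 2+5+7+3=17, value 25+17+5+11=58
- figurine+scroll+textile: length 2+5+3=10, value 25+17+11=53
- figurine+fossil+textile: length 2+10+3=15, value 25+17+11=53
- figurine+scroll+blade: length 2+5+7=14, value 25+17+5=47
Best: 59 score.

59 score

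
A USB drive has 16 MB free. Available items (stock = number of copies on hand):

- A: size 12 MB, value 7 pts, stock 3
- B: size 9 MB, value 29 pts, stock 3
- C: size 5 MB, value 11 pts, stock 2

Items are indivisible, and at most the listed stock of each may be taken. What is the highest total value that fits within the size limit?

40 pts

Top feasible selections:
- 1×B + 1×C: size 14, value 40
- 1×B: size 9, value 29
- 2×C: size 10, value 22
Best: 40 pts.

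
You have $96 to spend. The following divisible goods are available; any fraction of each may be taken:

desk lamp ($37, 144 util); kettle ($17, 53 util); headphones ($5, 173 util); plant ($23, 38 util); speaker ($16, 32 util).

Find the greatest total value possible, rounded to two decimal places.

436.70

Take in order of value per unit:
- headphones (173/5 per unit): all 5 → value 173, running total 173.00
- desk lamp (144/37 per unit): all 37 → value 144, running total 317.00
- kettle (53/17 per unit): all 17 → value 53, running total 370.00
- speaker (32/16 per unit): all 16 → value 32, running total 402.00
- plant (38/23 per unit): 21 of 23 → value 21×38/23 = 34.6957, running total 436.70
Total 436.70.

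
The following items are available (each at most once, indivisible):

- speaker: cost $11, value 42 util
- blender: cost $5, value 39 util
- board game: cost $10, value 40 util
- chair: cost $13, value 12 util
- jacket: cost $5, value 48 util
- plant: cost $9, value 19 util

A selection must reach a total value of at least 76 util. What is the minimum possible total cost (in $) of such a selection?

Subsets with value ≥ 76, sorted by total cost:
- blender+jacket: cost 10, value 87
- board game+jacket: cost 15, value 88
- blender+board game: cost 15, value 79
Minimum cost: 10 $.

10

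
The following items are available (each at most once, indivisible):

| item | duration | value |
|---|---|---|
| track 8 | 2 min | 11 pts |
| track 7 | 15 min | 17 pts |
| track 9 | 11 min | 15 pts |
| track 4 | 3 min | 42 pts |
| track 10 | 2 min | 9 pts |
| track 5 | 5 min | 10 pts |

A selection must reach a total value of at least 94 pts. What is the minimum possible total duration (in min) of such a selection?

Subsets with value ≥ 94, sorted by total duration:
- track 8+track 7+track 9+track 4+track 10: duration 33, value 94
- track 8+track 7+track 9+track 4+track 5: duration 36, value 95
- track 8+track 7+track 9+track 4+track 10+track 5: duration 38, value 104
Minimum duration: 33 min.

33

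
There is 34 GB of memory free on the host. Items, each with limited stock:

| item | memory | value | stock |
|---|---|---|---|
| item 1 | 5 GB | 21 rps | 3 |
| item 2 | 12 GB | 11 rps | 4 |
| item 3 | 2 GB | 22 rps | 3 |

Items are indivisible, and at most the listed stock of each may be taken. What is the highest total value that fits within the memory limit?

140 rps

Best selections within memory 34 and stock limits:
- 3×item 1 + 1×item 2 + 3×item 3: memory 33, value 140
- 3×item 1 + 3×item 3: memory 21, value 129
Best: 140 rps.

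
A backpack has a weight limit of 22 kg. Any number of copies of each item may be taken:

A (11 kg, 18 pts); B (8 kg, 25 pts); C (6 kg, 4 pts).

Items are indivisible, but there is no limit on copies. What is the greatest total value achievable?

Best value-per-unit is B at 25/8; filling with it alone gives 2×25 = 50.
Optimal mix: 2×B + 1×C → weight 22, value 54.

54 pts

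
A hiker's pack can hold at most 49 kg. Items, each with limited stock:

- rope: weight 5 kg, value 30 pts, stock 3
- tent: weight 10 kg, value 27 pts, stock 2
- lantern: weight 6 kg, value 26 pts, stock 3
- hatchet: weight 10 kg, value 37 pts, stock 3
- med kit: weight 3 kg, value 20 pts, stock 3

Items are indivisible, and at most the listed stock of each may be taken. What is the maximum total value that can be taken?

Top feasible selections:
- 3×rope + 3×lantern + 1×hatchet + 2×med kit: weight 49, value 245
- 3×rope + 2×lantern + 1×hatchet + 3×med kit: weight 46, value 239
Best: 245 pts.

245 pts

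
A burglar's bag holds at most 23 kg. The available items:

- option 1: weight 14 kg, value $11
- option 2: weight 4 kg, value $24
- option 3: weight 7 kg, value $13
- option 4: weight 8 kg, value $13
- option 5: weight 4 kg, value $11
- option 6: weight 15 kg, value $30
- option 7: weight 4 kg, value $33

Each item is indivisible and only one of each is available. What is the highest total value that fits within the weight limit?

$87

Check high-value combinations within 23 kg:
- option 2+option 6+option 7: weight 4+15+4=23, value 24+30+33=87
- option 2+option 3+option 4+option 7: weight 4+7+8+4=23, value 24+13+13+33=83
- option 2+option 3+option 5+option 7: weight 4+7+4+4=19, value 24+13+11+33=81
- option 2+option 4+option 5+option 7: weight 4+8+4+4=20, value 24+13+11+33=81
Best: $87.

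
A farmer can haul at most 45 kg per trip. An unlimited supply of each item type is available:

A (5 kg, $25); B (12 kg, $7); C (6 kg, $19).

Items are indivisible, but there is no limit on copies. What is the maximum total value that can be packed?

Best value-per-unit is A at 25/5, and filling with it alone uses weight 9×5=45. No mix of the others beats 9×25 = 225.

$225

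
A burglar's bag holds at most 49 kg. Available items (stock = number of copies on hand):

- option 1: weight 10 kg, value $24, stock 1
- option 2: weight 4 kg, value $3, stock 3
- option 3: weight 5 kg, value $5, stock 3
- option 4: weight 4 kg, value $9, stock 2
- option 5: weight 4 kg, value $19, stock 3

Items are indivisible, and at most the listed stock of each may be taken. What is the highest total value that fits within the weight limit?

Best selections within weight 49 and stock limits:
- 1×option 1 + 1×option 2 + 3×option 3 + 2×option 4 + 3×option 5: weight 49, value 117
- 1×option 1 + 2×option 2 + 2×option 3 + 2×option 4 + 3×option 5: weight 48, value 115
- 1×option 1 + 3×option 3 + 2×option 4 + 3×option 5: weight 45, value 114
Best: $117.

$117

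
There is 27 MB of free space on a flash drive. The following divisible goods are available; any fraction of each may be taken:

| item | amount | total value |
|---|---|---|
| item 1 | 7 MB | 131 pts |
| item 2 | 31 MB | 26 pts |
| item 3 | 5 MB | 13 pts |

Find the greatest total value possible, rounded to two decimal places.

Take in order of value per unit:
- item 1 (131/7 per unit): all 7 → value 131, running total 131.00
- item 3 (13/5 per unit): all 5 → value 13, running total 144.00
- item 2 (26/31 per unit): 15 of 31 → value 15×26/31 = 12.5806, running total 156.58
Total 156.58.

156.58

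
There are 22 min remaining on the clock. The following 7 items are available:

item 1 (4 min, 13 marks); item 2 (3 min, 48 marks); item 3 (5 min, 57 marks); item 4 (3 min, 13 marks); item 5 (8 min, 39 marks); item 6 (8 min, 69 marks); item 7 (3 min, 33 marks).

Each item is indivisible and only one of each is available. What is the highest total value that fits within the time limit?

Check high-value combinations within 22 min:
- item 2+item 3+item 4+item 6+item 7: time 3+5+3+8+3=22, value 48+57+13+69+33=220
- item 2+item 3+item 6+item 7: time 3+5+8+3=19, value 48+57+69+33=207
- item 2+item 3+item 4+item 5+item 7: time 3+5+3+8+3=22, value 48+57+13+39+33=190
- item 2+item 5+item 6+item 7: time 3+8+8+3=22, value 48+39+69+33=189
Best: 220 marks.

220 marks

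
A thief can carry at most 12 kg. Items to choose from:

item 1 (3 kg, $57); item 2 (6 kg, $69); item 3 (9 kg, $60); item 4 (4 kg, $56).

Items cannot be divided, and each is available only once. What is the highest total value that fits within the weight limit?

$126

This is a 0/1 knapsack; check combinations near the capacity.
- item 1+item 2: weight 3+6=9, value 57+69=126
- item 2+item 4: weight 6+4=10, value 69+56=125
- item 1+item 3: weight 3+9=12, value 57+60=117
Best: $126.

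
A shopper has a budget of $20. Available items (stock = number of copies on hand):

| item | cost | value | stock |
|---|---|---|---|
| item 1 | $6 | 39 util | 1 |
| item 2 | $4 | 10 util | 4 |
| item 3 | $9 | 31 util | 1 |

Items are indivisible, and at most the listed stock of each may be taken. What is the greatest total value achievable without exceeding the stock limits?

80 util

Best selections within cost 20 and stock limits:
- 1×item 1 + 1×item 2 + 1×item 3: cost 19, value 80
- 1×item 1 + 1×item 3: cost 15, value 70
Best: 80 util.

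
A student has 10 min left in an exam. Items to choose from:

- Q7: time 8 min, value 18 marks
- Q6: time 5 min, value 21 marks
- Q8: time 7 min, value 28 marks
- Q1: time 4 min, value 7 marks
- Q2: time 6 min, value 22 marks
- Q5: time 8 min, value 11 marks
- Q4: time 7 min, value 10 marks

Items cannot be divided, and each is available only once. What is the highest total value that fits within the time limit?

29 marks

Check high-value combinations within 10 min:
- Q1+Q2: time 4+6=10, value 7+22=29
- Q8: time 7, value 28
- Q6+Q1: time 5+4=9, value 21+7=28
- Q2: time 6, value 22
- Q6: time 5, value 21
Best: 29 marks.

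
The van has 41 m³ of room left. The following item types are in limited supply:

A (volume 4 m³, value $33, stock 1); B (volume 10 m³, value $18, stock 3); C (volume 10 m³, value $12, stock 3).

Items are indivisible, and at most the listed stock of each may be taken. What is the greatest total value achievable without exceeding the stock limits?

$87

Best selections within volume 41 and stock limits:
- 1×A + 3×B: volume 34, value 87
- 1×A + 2×B + 1×C: volume 34, value 81
- 1×A + 1×B + 2×C: volume 34, value 75
Best: $87.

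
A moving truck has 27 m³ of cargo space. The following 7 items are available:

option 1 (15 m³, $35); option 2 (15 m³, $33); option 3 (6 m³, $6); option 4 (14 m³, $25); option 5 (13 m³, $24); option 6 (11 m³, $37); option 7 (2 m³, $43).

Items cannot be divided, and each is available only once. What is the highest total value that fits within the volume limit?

This is a 0/1 knapsack; check combinations near the capacity.
- option 4+option 6+option 7: volume 14+11+2=27, value 25+37+43=105
- option 5+option 6+option 7: volume 13+11+2=26, value 24+37+43=104
- option 3+option 6+option 7: volume 6+11+2=19, value 6+37+43=86
Best: $105.

$105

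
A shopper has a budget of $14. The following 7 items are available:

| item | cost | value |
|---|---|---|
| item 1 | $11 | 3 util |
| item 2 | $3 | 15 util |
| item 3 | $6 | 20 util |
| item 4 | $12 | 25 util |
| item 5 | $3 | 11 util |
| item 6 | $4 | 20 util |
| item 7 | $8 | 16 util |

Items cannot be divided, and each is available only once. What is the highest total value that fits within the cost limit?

Check high-value combinations within $14:
- item 2+item 3+item 6: cost 3+6+4=13, value 15+20+20=55
- item 3+item 5+item 6: cost 6+3+4=13, value 20+11+20=51
- item 2+item 5+item 6: cost 3+3+4=10, value 15+11+20=46
- item 2+item 3+item 5: cost 3+6+3=12, value 15+20+11=46
Best: 55 util.

55 util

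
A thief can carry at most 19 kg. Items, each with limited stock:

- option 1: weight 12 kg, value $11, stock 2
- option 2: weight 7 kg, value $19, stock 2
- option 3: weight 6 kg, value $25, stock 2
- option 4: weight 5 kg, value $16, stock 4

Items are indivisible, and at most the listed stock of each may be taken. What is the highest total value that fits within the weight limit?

$69

Best selections within weight 19 and stock limits:
- 1×option 2 + 2×option 3: weight 19, value 69
- 2×option 3 + 1×option 4: weight 17, value 66
- 1×option 2 + 1×option 3 + 1×option 4: weight 18, value 60
- 1×option 3 + 2×option 4: weight 16, value 57
Best: $69.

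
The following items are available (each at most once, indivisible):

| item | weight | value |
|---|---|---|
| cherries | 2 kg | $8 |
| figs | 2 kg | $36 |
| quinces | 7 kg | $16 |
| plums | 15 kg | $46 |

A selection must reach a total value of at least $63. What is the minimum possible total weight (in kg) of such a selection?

17

Subsets with value ≥ 63, sorted by total weight:
- figs+plums: weight 17, value 82
- cherries+figs+plums: weight 19, value 90
- figs+quinces+plums: weight 24, value 98
- cherries+quinces+plums: weight 24, value 70
Minimum weight: 17 kg.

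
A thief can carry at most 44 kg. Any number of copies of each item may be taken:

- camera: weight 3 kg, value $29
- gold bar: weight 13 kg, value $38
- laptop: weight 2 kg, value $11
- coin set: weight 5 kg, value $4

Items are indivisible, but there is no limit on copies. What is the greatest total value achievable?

$417

Best value-per-unit is camera at 29/3; filling with it alone gives 14×29 = 406.
Optimal mix: 14×camera + 1×laptop → weight 44, value 417.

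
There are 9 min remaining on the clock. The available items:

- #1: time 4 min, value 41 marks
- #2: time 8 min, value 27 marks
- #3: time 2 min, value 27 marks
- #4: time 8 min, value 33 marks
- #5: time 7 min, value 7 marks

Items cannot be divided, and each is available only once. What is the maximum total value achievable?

This is a 0/1 knapsack; check combinations near the capacity.
- #1+#3: time 4+2=6, value 41+27=68
- #1: time 4, value 41
- #3+#5: time 2+7=9, value 27+7=34
Best: 68 marks.

68 marks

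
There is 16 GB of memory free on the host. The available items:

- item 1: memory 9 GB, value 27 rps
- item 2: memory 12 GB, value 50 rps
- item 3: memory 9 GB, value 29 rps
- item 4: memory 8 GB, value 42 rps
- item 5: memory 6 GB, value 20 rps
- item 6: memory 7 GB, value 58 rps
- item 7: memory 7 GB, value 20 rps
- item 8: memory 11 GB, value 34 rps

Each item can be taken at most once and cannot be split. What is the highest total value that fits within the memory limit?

Check high-value combinations within 16 GB:
- item 4+item 6: memory 8+7=15, value 42+58=100
- item 3+item 6: memory 9+7=16, value 29+58=87
- item 1+item 6: memory 9+7=16, value 27+58=85
- item 5+item 6: memory 6+7=13, value 20+58=78
- item 6+item 7: memory 7+7=14, value 58+20=78
Best: 100 rps.

100 rps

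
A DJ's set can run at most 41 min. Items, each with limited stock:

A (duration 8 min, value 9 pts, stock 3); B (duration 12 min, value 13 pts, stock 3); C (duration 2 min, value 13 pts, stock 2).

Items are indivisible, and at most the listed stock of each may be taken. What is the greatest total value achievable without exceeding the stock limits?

Top feasible selections:
- 3×A + 1×B + 2×C: duration 40, value 66
- 3×B + 2×C: duration 40, value 65
Best: 66 pts.

66 pts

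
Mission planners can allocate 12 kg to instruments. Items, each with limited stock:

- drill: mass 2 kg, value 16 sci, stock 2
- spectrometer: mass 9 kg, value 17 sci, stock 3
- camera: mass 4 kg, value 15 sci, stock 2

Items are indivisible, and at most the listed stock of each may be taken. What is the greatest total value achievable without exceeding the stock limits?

62 sci

Best selections within mass 12 and stock limits:
- 2×drill + 2×camera: mass 12, value 62
- 2×drill + 1×camera: mass 8, value 47
- 1×drill + 2×camera: mass 10, value 46
Best: 62 sci.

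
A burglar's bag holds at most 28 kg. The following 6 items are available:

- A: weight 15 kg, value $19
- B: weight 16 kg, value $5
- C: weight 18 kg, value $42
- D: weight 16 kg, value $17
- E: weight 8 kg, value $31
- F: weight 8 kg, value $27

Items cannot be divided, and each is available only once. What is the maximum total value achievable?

This is a 0/1 knapsack; check combinations near the capacity.
- C+E: weight 18+8=26, value 42+31=73
- C+F: weight 18+8=26, value 42+27=69
- E+F: weight 8+8=16, value 31+27=58
Best: $73.

$73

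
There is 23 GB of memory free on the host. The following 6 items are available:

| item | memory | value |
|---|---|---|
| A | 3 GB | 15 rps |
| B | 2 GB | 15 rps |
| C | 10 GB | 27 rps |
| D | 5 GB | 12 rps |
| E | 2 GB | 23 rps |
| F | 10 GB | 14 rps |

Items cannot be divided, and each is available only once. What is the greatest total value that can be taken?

92 rps

Check high-value combinations within 23 GB:
- A+B+C+D+E: memory 3+2+10+5+2=22, value 15+15+27+12+23=92
- A+B+C+E: memory 3+2+10+2=17, value 15+15+27+23=80
- A+B+D+E+F: memory 3+2+5+2+10=22, value 15+15+12+23+14=79
- B+C+D+E: memory 2+10+5+2=19, value 15+27+12+23=77
Best: 92 rps.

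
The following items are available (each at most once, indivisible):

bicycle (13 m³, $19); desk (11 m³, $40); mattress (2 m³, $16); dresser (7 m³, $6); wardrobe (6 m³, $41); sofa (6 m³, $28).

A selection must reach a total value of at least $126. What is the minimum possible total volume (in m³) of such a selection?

32

Subsets with value ≥ 126, sorted by total volume:
- desk+mattress+dresser+wardrobe+sofa: volume 32, value 131
- bicycle+desk+wardrobe+sofa: volume 36, value 128
- bicycle+desk+mattress+wardrobe+sofa: volume 38, value 144
Minimum volume: 32 m³.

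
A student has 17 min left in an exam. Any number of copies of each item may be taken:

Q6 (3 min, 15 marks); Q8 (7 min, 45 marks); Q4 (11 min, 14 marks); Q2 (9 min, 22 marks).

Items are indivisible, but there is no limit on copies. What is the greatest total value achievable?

105 marks

Best value-per-unit is Q8 at 45/7; filling with it alone gives 2×45 = 90.
Optimal mix: 1×Q6 + 2×Q8 → time 17, value 105.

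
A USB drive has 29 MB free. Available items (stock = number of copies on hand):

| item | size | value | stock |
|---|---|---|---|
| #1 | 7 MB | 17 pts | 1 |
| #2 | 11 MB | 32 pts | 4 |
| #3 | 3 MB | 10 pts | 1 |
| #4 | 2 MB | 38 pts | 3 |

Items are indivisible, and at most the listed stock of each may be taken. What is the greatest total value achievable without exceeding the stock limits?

178 pts

Top feasible selections:
- 2×#2 + 3×#4: size 28, value 178
- 1×#1 + 1×#2 + 1×#3 + 3×#4: size 27, value 173
- 1×#1 + 1×#2 + 3×#4: size 24, value 163
Best: 178 pts.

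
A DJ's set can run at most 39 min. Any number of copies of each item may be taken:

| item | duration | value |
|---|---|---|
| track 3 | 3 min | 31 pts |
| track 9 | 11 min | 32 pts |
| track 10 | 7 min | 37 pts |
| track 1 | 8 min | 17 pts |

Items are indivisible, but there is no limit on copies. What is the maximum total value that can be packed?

403 pts

Best value-per-unit is track 3 at 31/3, and filling with it alone uses duration 13×3=39. No mix of the others beats 13×31 = 403.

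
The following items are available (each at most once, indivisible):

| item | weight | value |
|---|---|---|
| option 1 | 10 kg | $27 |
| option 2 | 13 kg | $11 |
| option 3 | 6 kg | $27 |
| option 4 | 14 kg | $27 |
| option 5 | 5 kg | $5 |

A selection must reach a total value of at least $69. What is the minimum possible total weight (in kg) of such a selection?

30

Subsets with value ≥ 69, sorted by total weight:
- option 1+option 3+option 4: weight 30, value 81
- option 1+option 2+option 3+option 5: weight 34, value 70
- option 1+option 3+option 4+option 5: weight 35, value 86
- option 2+option 3+option 4+option 5: weight 38, value 70
Minimum weight: 30 kg.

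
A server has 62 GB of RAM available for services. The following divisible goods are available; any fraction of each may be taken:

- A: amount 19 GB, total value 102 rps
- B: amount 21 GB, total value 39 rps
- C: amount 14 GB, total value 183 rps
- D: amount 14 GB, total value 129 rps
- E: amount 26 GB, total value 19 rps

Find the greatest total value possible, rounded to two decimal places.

441.86

Take in order of value per unit:
- C (183/14 per unit): all 14 → value 183, running total 183.00
- D (129/14 per unit): all 14 → value 129, running total 312.00
- A (102/19 per unit): all 19 → value 102, running total 414.00
- B (39/21 per unit): 15 of 21 → value 15×39/21 = 27.8571, running total 441.86
Total 441.86.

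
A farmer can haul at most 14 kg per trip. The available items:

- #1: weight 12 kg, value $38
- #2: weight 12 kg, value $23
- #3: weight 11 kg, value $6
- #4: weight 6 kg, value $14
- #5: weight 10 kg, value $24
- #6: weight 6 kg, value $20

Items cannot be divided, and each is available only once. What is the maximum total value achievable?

$38

This is a 0/1 knapsack; check combinations near the capacity.
- #1: weight 12, value 38
- #4+#6: weight 6+6=12, value 14+20=34
- #5: weight 10, value 24
- #2: weight 12, value 23
Best: $38.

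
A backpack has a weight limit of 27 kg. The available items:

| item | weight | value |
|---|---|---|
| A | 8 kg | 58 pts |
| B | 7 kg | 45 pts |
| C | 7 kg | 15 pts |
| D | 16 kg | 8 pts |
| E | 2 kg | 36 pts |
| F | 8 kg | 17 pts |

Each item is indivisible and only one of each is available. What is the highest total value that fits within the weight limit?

156 pts

This is a 0/1 knapsack; check combinations near the capacity.
- A+B+E+F: weight 8+7+2+8=25, value 58+45+36+17=156
- A+B+C+E: weight 8+7+7+2=24, value 58+45+15+36=154
- A+B+E: weight 8+7+2=17, value 58+45+36=139
Best: 156 pts.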